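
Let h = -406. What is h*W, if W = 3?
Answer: -1218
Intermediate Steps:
h*W = -406*3 = -1218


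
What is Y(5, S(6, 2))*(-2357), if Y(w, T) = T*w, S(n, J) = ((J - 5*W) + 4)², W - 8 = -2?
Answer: -6788160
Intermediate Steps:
W = 6 (W = 8 - 2 = 6)
S(n, J) = (-26 + J)² (S(n, J) = ((J - 5*6) + 4)² = ((J - 30) + 4)² = ((-30 + J) + 4)² = (-26 + J)²)
Y(5, S(6, 2))*(-2357) = ((-26 + 2)²*5)*(-2357) = ((-24)²*5)*(-2357) = (576*5)*(-2357) = 2880*(-2357) = -6788160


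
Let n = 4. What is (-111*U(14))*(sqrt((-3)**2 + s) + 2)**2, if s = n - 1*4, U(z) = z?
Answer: -38850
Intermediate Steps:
s = 0 (s = 4 - 1*4 = 4 - 4 = 0)
(-111*U(14))*(sqrt((-3)**2 + s) + 2)**2 = (-111*14)*(sqrt((-3)**2 + 0) + 2)**2 = -1554*(sqrt(9 + 0) + 2)**2 = -1554*(sqrt(9) + 2)**2 = -1554*(3 + 2)**2 = -1554*5**2 = -1554*25 = -38850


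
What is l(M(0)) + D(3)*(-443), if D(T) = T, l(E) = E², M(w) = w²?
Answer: -1329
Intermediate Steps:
l(M(0)) + D(3)*(-443) = (0²)² + 3*(-443) = 0² - 1329 = 0 - 1329 = -1329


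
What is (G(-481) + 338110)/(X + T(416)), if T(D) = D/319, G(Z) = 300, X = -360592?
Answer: -53976395/57514216 ≈ -0.93849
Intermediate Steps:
T(D) = D/319 (T(D) = D*(1/319) = D/319)
(G(-481) + 338110)/(X + T(416)) = (300 + 338110)/(-360592 + (1/319)*416) = 338410/(-360592 + 416/319) = 338410/(-115028432/319) = 338410*(-319/115028432) = -53976395/57514216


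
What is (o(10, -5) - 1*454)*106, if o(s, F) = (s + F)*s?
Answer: -42824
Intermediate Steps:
o(s, F) = s*(F + s) (o(s, F) = (F + s)*s = s*(F + s))
(o(10, -5) - 1*454)*106 = (10*(-5 + 10) - 1*454)*106 = (10*5 - 454)*106 = (50 - 454)*106 = -404*106 = -42824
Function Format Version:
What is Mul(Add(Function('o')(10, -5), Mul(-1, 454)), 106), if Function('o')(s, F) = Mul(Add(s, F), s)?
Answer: -42824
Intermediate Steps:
Function('o')(s, F) = Mul(s, Add(F, s)) (Function('o')(s, F) = Mul(Add(F, s), s) = Mul(s, Add(F, s)))
Mul(Add(Function('o')(10, -5), Mul(-1, 454)), 106) = Mul(Add(Mul(10, Add(-5, 10)), Mul(-1, 454)), 106) = Mul(Add(Mul(10, 5), -454), 106) = Mul(Add(50, -454), 106) = Mul(-404, 106) = -42824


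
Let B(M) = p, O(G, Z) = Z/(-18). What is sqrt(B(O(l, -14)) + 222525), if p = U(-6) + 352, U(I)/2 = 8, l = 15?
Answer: sqrt(222893) ≈ 472.12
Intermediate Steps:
U(I) = 16 (U(I) = 2*8 = 16)
O(G, Z) = -Z/18 (O(G, Z) = Z*(-1/18) = -Z/18)
p = 368 (p = 16 + 352 = 368)
B(M) = 368
sqrt(B(O(l, -14)) + 222525) = sqrt(368 + 222525) = sqrt(222893)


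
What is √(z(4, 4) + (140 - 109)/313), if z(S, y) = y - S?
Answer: √9703/313 ≈ 0.31471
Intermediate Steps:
√(z(4, 4) + (140 - 109)/313) = √((4 - 1*4) + (140 - 109)/313) = √((4 - 4) + 31*(1/313)) = √(0 + 31/313) = √(31/313) = √9703/313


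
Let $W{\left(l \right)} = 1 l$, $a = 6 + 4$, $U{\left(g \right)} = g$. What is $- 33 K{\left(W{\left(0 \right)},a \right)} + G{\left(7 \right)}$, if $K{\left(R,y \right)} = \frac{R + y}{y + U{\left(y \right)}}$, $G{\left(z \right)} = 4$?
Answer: $- \frac{25}{2} \approx -12.5$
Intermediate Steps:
$a = 10$
$W{\left(l \right)} = l$
$K{\left(R,y \right)} = \frac{R + y}{2 y}$ ($K{\left(R,y \right)} = \frac{R + y}{y + y} = \frac{R + y}{2 y}$)
$- 33 K{\left(W{\left(0 \right)},a \right)} + G{\left(7 \right)} = - 33 \frac{0 + 10}{2 \cdot 10} + 4 = - 33 \cdot \frac{1}{2} \cdot \frac{1}{10} \cdot 10 + 4 = \left(-33\right) \frac{1}{2} + 4 = - \frac{33}{2} + 4 = - \frac{25}{2}$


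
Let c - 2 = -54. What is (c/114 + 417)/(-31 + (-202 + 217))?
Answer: -23743/912 ≈ -26.034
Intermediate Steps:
c = -52 (c = 2 - 54 = -52)
(c/114 + 417)/(-31 + (-202 + 217)) = (-52/114 + 417)/(-31 + (-202 + 217)) = (-52*1/114 + 417)/(-31 + 15) = (-26/57 + 417)/(-16) = (23743/57)*(-1/16) = -23743/912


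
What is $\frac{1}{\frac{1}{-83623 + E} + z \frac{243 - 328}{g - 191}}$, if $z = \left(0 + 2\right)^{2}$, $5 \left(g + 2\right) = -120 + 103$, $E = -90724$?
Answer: $\frac{85604377}{148194459} \approx 0.57765$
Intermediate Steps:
$g = - \frac{27}{5}$ ($g = -2 + \frac{-120 + 103}{5} = -2 + \frac{1}{5} \left(-17\right) = -2 - \frac{17}{5} = - \frac{27}{5} \approx -5.4$)
$z = 4$ ($z = 2^{2} = 4$)
$\frac{1}{\frac{1}{-83623 + E} + z \frac{243 - 328}{g - 191}} = \frac{1}{\frac{1}{-83623 - 90724} + 4 \frac{243 - 328}{- \frac{27}{5} - 191}} = \frac{1}{\frac{1}{-174347} + 4 \left(- \frac{85}{- \frac{982}{5}}\right)} = \frac{1}{- \frac{1}{174347} + 4 \left(\left(-85\right) \left(- \frac{5}{982}\right)\right)} = \frac{1}{- \frac{1}{174347} + 4 \cdot \frac{425}{982}} = \frac{1}{- \frac{1}{174347} + \frac{850}{491}} = \frac{1}{\frac{148194459}{85604377}} = \frac{85604377}{148194459}$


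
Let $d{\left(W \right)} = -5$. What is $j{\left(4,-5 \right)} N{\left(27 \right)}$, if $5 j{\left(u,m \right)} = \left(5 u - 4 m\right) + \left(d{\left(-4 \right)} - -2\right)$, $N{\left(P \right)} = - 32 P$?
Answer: $- \frac{31968}{5} \approx -6393.6$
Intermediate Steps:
$j{\left(u,m \right)} = - \frac{3}{5} + u - \frac{4 m}{5}$ ($j{\left(u,m \right)} = \frac{\left(5 u - 4 m\right) - 3}{5} = \frac{\left(- 4 m + 5 u\right) + \left(-5 + 2\right)}{5} = \frac{\left(- 4 m + 5 u\right) - 3}{5} = \frac{-3 - 4 m + 5 u}{5} = - \frac{3}{5} + u - \frac{4 m}{5}$)
$j{\left(4,-5 \right)} N{\left(27 \right)} = \left(- \frac{3}{5} + 4 - -4\right) \left(\left(-32\right) 27\right) = \left(- \frac{3}{5} + 4 + 4\right) \left(-864\right) = \frac{37}{5} \left(-864\right) = - \frac{31968}{5}$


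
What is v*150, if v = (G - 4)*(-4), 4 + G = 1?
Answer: 4200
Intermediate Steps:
G = -3 (G = -4 + 1 = -3)
v = 28 (v = (-3 - 4)*(-4) = -7*(-4) = 28)
v*150 = 28*150 = 4200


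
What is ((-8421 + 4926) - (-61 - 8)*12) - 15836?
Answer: -18503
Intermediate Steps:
((-8421 + 4926) - (-61 - 8)*12) - 15836 = (-3495 - (-69)*12) - 15836 = (-3495 - 1*(-828)) - 15836 = (-3495 + 828) - 15836 = -2667 - 15836 = -18503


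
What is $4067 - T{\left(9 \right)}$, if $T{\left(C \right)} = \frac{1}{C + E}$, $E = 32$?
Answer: $\frac{166746}{41} \approx 4067.0$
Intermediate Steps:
$T{\left(C \right)} = \frac{1}{32 + C}$ ($T{\left(C \right)} = \frac{1}{C + 32} = \frac{1}{32 + C}$)
$4067 - T{\left(9 \right)} = 4067 - \frac{1}{32 + 9} = 4067 - \frac{1}{41} = \frac{166746}{41}$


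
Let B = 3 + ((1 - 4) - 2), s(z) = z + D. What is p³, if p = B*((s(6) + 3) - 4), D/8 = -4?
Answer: 157464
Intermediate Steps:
D = -32 (D = 8*(-4) = -32)
s(z) = -32 + z (s(z) = z - 32 = -32 + z)
B = -2 (B = 3 + (-3 - 2) = 3 - 5 = -2)
p = 54 (p = -2*(((-32 + 6) + 3) - 4) = -2*((-26 + 3) - 4) = -2*(-23 - 4) = -2*(-27) = 54)
p³ = 54³ = 157464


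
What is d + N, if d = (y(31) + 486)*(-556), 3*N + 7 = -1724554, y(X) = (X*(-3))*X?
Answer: 2273635/3 ≈ 7.5788e+5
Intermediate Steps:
y(X) = -3*X**2 (y(X) = (-3*X)*X = -3*X**2)
N = -1724561/3 (N = -7/3 + (1/3)*(-1724554) = -7/3 - 1724554/3 = -1724561/3 ≈ -5.7485e+5)
d = 1332732 (d = (-3*31**2 + 486)*(-556) = (-3*961 + 486)*(-556) = (-2883 + 486)*(-556) = -2397*(-556) = 1332732)
d + N = 1332732 - 1724561/3 = 2273635/3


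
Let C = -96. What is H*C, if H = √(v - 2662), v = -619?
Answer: -96*I*√3281 ≈ -5498.9*I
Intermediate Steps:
H = I*√3281 (H = √(-619 - 2662) = √(-3281) = I*√3281 ≈ 57.28*I)
H*C = (I*√3281)*(-96) = -96*I*√3281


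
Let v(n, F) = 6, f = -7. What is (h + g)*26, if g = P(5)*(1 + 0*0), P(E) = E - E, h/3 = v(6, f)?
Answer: 468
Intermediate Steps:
h = 18 (h = 3*6 = 18)
P(E) = 0
g = 0 (g = 0*(1 + 0*0) = 0*(1 + 0) = 0*1 = 0)
(h + g)*26 = (18 + 0)*26 = 18*26 = 468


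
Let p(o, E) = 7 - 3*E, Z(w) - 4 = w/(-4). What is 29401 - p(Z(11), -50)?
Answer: 29244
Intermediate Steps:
Z(w) = 4 - w/4 (Z(w) = 4 + w/(-4) = 4 + w*(-¼) = 4 - w/4)
29401 - p(Z(11), -50) = 29401 - (7 - 3*(-50)) = 29401 - (7 + 150) = 29401 - 1*157 = 29401 - 157 = 29244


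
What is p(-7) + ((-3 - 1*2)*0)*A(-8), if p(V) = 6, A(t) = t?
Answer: 6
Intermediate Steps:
p(-7) + ((-3 - 1*2)*0)*A(-8) = 6 + ((-3 - 1*2)*0)*(-8) = 6 + ((-3 - 2)*0)*(-8) = 6 - 5*0*(-8) = 6 + 0*(-8) = 6 + 0 = 6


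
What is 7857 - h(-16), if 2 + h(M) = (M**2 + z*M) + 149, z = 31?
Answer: 7950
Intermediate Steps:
h(M) = 147 + M**2 + 31*M (h(M) = -2 + ((M**2 + 31*M) + 149) = -2 + (149 + M**2 + 31*M) = 147 + M**2 + 31*M)
7857 - h(-16) = 7857 - (147 + (-16)**2 + 31*(-16)) = 7857 - (147 + 256 - 496) = 7857 - 1*(-93) = 7857 + 93 = 7950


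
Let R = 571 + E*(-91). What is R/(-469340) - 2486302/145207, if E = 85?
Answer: -291470179433/17037863345 ≈ -17.107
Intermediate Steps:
R = -7164 (R = 571 + 85*(-91) = 571 - 7735 = -7164)
R/(-469340) - 2486302/145207 = -7164/(-469340) - 2486302/145207 = -7164*(-1/469340) - 2486302*1/145207 = 1791/117335 - 2486302/145207 = -291470179433/17037863345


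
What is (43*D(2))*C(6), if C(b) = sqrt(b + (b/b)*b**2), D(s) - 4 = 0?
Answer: 172*sqrt(42) ≈ 1114.7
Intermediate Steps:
D(s) = 4 (D(s) = 4 + 0 = 4)
C(b) = sqrt(b + b**2) (C(b) = sqrt(b + 1*b**2) = sqrt(b + b**2))
(43*D(2))*C(6) = (43*4)*sqrt(6*(1 + 6)) = 172*sqrt(6*7) = 172*sqrt(42)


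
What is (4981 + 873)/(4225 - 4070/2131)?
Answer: 12474874/8999405 ≈ 1.3862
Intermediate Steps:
(4981 + 873)/(4225 - 4070/2131) = 5854/(4225 - 4070*1/2131) = 5854/(4225 - 4070/2131) = 5854/(8999405/2131) = 5854*(2131/8999405) = 12474874/8999405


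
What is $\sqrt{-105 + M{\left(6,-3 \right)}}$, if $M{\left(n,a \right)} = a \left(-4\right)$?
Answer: $i \sqrt{93} \approx 9.6436 i$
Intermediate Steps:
$M{\left(n,a \right)} = - 4 a$
$\sqrt{-105 + M{\left(6,-3 \right)}} = \sqrt{-105 - -12} = \sqrt{-105 + 12} = \sqrt{-93} = i \sqrt{93}$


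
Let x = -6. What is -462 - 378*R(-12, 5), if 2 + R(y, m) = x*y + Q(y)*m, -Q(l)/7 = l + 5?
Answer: -119532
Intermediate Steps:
Q(l) = -35 - 7*l (Q(l) = -7*(l + 5) = -7*(5 + l) = -35 - 7*l)
R(y, m) = -2 - 6*y + m*(-35 - 7*y) (R(y, m) = -2 + (-6*y + (-35 - 7*y)*m) = -2 + (-6*y + m*(-35 - 7*y)) = -2 - 6*y + m*(-35 - 7*y))
-462 - 378*R(-12, 5) = -462 - 378*(-2 - 6*(-12) - 7*5*(5 - 12)) = -462 - 378*(-2 + 72 - 7*5*(-7)) = -462 - 378*(-2 + 72 + 245) = -462 - 378*315 = -462 - 119070 = -119532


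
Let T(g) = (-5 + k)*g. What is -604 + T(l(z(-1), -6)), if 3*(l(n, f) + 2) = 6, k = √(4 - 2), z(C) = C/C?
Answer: -604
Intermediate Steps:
z(C) = 1
k = √2 ≈ 1.4142
l(n, f) = 0 (l(n, f) = -2 + (⅓)*6 = -2 + 2 = 0)
T(g) = g*(-5 + √2) (T(g) = (-5 + √2)*g = g*(-5 + √2))
-604 + T(l(z(-1), -6)) = -604 + 0*(-5 + √2) = -604 + 0 = -604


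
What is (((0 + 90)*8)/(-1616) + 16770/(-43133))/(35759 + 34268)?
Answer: -3634755/305067933691 ≈ -1.1915e-5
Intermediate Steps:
(((0 + 90)*8)/(-1616) + 16770/(-43133))/(35759 + 34268) = ((90*8)*(-1/1616) + 16770*(-1/43133))/70027 = (720*(-1/1616) - 16770/43133)*(1/70027) = (-45/101 - 16770/43133)*(1/70027) = -3634755/4356433*1/70027 = -3634755/305067933691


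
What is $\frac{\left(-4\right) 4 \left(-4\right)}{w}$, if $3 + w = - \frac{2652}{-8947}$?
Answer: $- \frac{572608}{24189} \approx -23.672$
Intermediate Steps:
$w = - \frac{24189}{8947}$ ($w = -3 - \frac{2652}{-8947} = -3 - - \frac{2652}{8947} = -3 + \frac{2652}{8947} = - \frac{24189}{8947} \approx -2.7036$)
$\frac{\left(-4\right) 4 \left(-4\right)}{w} = \frac{\left(-4\right) 4 \left(-4\right)}{- \frac{24189}{8947}} = - \frac{8947 \left(\left(-16\right) \left(-4\right)\right)}{24189} = \left(- \frac{8947}{24189}\right) 64 = - \frac{572608}{24189}$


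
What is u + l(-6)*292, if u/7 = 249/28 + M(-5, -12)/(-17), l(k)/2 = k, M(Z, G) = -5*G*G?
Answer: -213879/68 ≈ -3145.3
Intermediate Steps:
M(Z, G) = -5*G²
l(k) = 2*k
u = 24393/68 (u = 7*(249/28 - 5*(-12)²/(-17)) = 7*(249*(1/28) - 5*144*(-1/17)) = 7*(249/28 - 720*(-1/17)) = 7*(249/28 + 720/17) = 7*(24393/476) = 24393/68 ≈ 358.72)
u + l(-6)*292 = 24393/68 + (2*(-6))*292 = 24393/68 - 12*292 = 24393/68 - 3504 = -213879/68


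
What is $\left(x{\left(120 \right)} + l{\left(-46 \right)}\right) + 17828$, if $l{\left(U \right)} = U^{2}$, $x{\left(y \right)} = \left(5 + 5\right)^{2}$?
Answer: $20044$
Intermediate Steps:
$x{\left(y \right)} = 100$ ($x{\left(y \right)} = 10^{2} = 100$)
$\left(x{\left(120 \right)} + l{\left(-46 \right)}\right) + 17828 = \left(100 + \left(-46\right)^{2}\right) + 17828 = \left(100 + 2116\right) + 17828 = 2216 + 17828 = 20044$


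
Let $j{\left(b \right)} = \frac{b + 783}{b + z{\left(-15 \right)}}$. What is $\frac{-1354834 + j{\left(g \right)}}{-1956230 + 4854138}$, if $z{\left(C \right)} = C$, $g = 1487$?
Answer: $- \frac{997156689}{2132860288} \approx -0.46752$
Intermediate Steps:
$j{\left(b \right)} = \frac{783 + b}{-15 + b}$ ($j{\left(b \right)} = \frac{b + 783}{b - 15} = \frac{783 + b}{-15 + b}$)
$\frac{-1354834 + j{\left(g \right)}}{-1956230 + 4854138} = \frac{-1354834 + \frac{783 + 1487}{-15 + 1487}}{-1956230 + 4854138} = \frac{-1354834 + \frac{1}{1472} \cdot 2270}{2897908} = \left(-1354834 + \frac{1}{1472} \cdot 2270\right) \frac{1}{2897908} = \left(-1354834 + \frac{1135}{736}\right) \frac{1}{2897908} = \left(- \frac{997156689}{736}\right) \frac{1}{2897908} = - \frac{997156689}{2132860288}$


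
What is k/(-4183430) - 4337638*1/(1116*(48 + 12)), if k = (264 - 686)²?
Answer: -907906472149/14006123640 ≈ -64.822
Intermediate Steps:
k = 178084 (k = (-422)² = 178084)
k/(-4183430) - 4337638*1/(1116*(48 + 12)) = 178084/(-4183430) - 4337638*1/(1116*(48 + 12)) = 178084*(-1/4183430) - 4337638/(1116*60) = -89042/2091715 - 4337638/66960 = -89042/2091715 - 4337638*1/66960 = -89042/2091715 - 2168819/33480 = -907906472149/14006123640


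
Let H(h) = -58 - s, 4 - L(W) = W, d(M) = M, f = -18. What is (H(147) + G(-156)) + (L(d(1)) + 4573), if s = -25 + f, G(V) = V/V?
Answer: 4562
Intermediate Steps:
L(W) = 4 - W
G(V) = 1
s = -43 (s = -25 - 18 = -43)
H(h) = -15 (H(h) = -58 - 1*(-43) = -58 + 43 = -15)
(H(147) + G(-156)) + (L(d(1)) + 4573) = (-15 + 1) + ((4 - 1*1) + 4573) = -14 + ((4 - 1) + 4573) = -14 + (3 + 4573) = -14 + 4576 = 4562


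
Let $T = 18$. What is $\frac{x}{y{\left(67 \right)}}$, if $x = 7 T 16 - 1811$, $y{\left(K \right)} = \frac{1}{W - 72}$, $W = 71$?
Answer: $-205$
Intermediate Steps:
$y{\left(K \right)} = -1$ ($y{\left(K \right)} = \frac{1}{71 - 72} = \frac{1}{-1} = -1$)
$x = 205$ ($x = 7 \cdot 18 \cdot 16 - 1811 = 126 \cdot 16 - 1811 = 2016 - 1811 = 205$)
$\frac{x}{y{\left(67 \right)}} = \frac{205}{-1} = 205 \left(-1\right) = -205$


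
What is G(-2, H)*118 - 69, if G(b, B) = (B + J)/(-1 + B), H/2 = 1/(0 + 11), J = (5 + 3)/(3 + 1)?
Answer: -1151/3 ≈ -383.67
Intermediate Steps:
J = 2 (J = 8/4 = 8*(1/4) = 2)
H = 2/11 (H = 2/(0 + 11) = 2/11 ≈ 0.18182)
G(b, B) = (2 + B)/(-1 + B) (G(b, B) = (B + 2)/(-1 + B) = (2 + B)/(-1 + B))
G(-2, H)*118 - 69 = ((2 + 2/11)/(-1 + 2/11))*118 - 69 = ((24/11)/(-9/11))*118 - 69 = -11/9*24/11*118 - 69 = -8/3*118 - 69 = -944/3 - 69 = -1151/3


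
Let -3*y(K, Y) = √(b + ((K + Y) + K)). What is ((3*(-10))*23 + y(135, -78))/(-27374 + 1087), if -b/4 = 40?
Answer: 690/26287 + 4*√2/78861 ≈ 0.026320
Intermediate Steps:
b = -160 (b = -4*40 = -160)
y(K, Y) = -√(-160 + Y + 2*K)/3 (y(K, Y) = -√(-160 + ((K + Y) + K))/3 = -√(-160 + (Y + 2*K))/3 = -√(-160 + Y + 2*K)/3)
((3*(-10))*23 + y(135, -78))/(-27374 + 1087) = ((3*(-10))*23 - √(-160 - 78 + 2*135)/3)/(-27374 + 1087) = (-30*23 - √(-160 - 78 + 270)/3)/(-26287) = (-690 - 4*√2/3)*(-1/26287) = 690/26287 + 4*√2/78861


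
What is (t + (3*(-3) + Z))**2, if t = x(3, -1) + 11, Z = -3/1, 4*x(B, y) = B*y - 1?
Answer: 4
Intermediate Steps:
x(B, y) = -1/4 + B*y/4 (x(B, y) = (B*y - 1)/4 = (-1 + B*y)/4 = -1/4 + B*y/4)
Z = -3 (Z = -3*1 = -3)
t = 10 (t = (-1/4 + (1/4)*3*(-1)) + 11 = (-1/4 - 3/4) + 11 = -1 + 11 = 10)
(t + (3*(-3) + Z))**2 = (10 + (3*(-3) - 3))**2 = (10 + (-9 - 3))**2 = (10 - 12)**2 = (-2)**2 = 4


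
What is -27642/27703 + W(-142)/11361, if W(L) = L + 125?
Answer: -314511713/314733783 ≈ -0.99929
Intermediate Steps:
W(L) = 125 + L
-27642/27703 + W(-142)/11361 = -27642/27703 + (125 - 142)/11361 = -27642*1/27703 - 17*1/11361 = -27642/27703 - 17/11361 = -314511713/314733783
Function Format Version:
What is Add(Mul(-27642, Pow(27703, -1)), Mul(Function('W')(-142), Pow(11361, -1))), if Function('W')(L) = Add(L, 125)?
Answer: Rational(-314511713, 314733783) ≈ -0.99929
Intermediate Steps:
Function('W')(L) = Add(125, L)
Add(Mul(-27642, Pow(27703, -1)), Mul(Function('W')(-142), Pow(11361, -1))) = Add(Mul(-27642, Pow(27703, -1)), Mul(Add(125, -142), Pow(11361, -1))) = Add(Mul(-27642, Rational(1, 27703)), Mul(-17, Rational(1, 11361))) = Add(Rational(-27642, 27703), Rational(-17, 11361)) = Rational(-314511713, 314733783)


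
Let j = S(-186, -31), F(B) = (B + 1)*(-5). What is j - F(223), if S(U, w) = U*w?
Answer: 6886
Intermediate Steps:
F(B) = -5 - 5*B (F(B) = (1 + B)*(-5) = -5 - 5*B)
j = 5766 (j = -186*(-31) = 5766)
j - F(223) = 5766 - (-5 - 5*223) = 5766 - (-5 - 1115) = 5766 - 1*(-1120) = 5766 + 1120 = 6886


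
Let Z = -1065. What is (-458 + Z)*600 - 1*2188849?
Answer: -3102649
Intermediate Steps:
(-458 + Z)*600 - 1*2188849 = (-458 - 1065)*600 - 1*2188849 = -1523*600 - 2188849 = -913800 - 2188849 = -3102649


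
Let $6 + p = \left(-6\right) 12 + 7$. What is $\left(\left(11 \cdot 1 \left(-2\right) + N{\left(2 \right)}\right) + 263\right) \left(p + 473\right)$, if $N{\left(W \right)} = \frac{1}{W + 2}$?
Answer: $\frac{193965}{2} \approx 96983.0$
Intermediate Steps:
$p = -71$ ($p = -6 + \left(\left(-6\right) 12 + 7\right) = -6 + \left(-72 + 7\right) = -6 - 65 = -71$)
$N{\left(W \right)} = \frac{1}{2 + W}$
$\left(\left(11 \cdot 1 \left(-2\right) + N{\left(2 \right)}\right) + 263\right) \left(p + 473\right) = \left(\left(11 \cdot 1 \left(-2\right) + \frac{1}{2 + 2}\right) + 263\right) \left(-71 + 473\right) = \left(\left(11 \left(-2\right) + \frac{1}{4}\right) + 263\right) 402 = \left(\left(-22 + \frac{1}{4}\right) + 263\right) 402 = \left(- \frac{87}{4} + 263\right) 402 = \frac{965}{4} \cdot 402 = \frac{193965}{2}$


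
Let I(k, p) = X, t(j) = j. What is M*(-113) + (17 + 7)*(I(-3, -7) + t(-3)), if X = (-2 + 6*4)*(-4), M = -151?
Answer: 14879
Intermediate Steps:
X = -88 (X = (-2 + 24)*(-4) = 22*(-4) = -88)
I(k, p) = -88
M*(-113) + (17 + 7)*(I(-3, -7) + t(-3)) = -151*(-113) + (17 + 7)*(-88 - 3) = 17063 + 24*(-91) = 17063 - 2184 = 14879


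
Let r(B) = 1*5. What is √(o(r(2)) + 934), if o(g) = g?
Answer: √939 ≈ 30.643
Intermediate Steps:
r(B) = 5
√(o(r(2)) + 934) = √(5 + 934) = √939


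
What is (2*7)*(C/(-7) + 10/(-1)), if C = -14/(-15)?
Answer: -2128/15 ≈ -141.87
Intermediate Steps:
C = 14/15 (C = -14*(-1/15) = 14/15 ≈ 0.93333)
(2*7)*(C/(-7) + 10/(-1)) = (2*7)*((14/15)/(-7) + 10/(-1)) = 14*((14/15)*(-⅐) + 10*(-1)) = 14*(-2/15 - 10) = 14*(-152/15) = -2128/15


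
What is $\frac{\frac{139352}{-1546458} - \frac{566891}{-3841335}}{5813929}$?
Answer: $\frac{56895901193}{5756238585463979745} \approx 9.8842 \cdot 10^{-9}$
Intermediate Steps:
$\frac{\frac{139352}{-1546458} - \frac{566891}{-3841335}}{5813929} = \left(139352 \left(- \frac{1}{1546458}\right) - - \frac{566891}{3841335}\right) \frac{1}{5813929} = \left(- \frac{69676}{773229} + \frac{566891}{3841335}\right) \frac{1}{5813929} = \frac{56895901193}{990077206905} \cdot \frac{1}{5813929} = \frac{56895901193}{5756238585463979745}$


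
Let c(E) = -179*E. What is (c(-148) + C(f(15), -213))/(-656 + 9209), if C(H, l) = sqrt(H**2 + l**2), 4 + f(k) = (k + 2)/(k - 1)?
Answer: 26492/8553 + sqrt(988205)/39914 ≈ 3.1223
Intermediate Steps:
f(k) = -4 + (2 + k)/(-1 + k) (f(k) = -4 + (k + 2)/(k - 1) = -4 + (2 + k)/(-1 + k))
(c(-148) + C(f(15), -213))/(-656 + 9209) = (-179*(-148) + sqrt((3*(2 - 1*15)/(-1 + 15))**2 + (-213)**2))/(-656 + 9209) = (26492 + sqrt((3*(2 - 15)/14)**2 + 45369))/8553 = (26492 + sqrt((3*(1/14)*(-13))**2 + 45369))*(1/8553) = (26492 + sqrt((-39/14)**2 + 45369))*(1/8553) = (26492 + sqrt(1521/196 + 45369))*(1/8553) = (26492 + sqrt(8893845/196))*(1/8553) = (26492 + 3*sqrt(988205)/14)*(1/8553) = 26492/8553 + sqrt(988205)/39914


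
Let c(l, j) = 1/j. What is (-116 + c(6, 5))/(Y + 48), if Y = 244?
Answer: -579/1460 ≈ -0.39658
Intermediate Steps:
(-116 + c(6, 5))/(Y + 48) = (-116 + 1/5)/(244 + 48) = (-116 + ⅕)/292 = -579/5*1/292 = -579/1460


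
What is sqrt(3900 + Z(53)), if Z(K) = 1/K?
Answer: sqrt(10955153)/53 ≈ 62.450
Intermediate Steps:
sqrt(3900 + Z(53)) = sqrt(3900 + 1/53) = sqrt(206701/53) = sqrt(10955153)/53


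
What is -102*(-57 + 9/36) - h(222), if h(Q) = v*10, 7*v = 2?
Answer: 80999/14 ≈ 5785.6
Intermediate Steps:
v = 2/7 (v = (1/7)*2 = 2/7 ≈ 0.28571)
h(Q) = 20/7 (h(Q) = (2/7)*10 = 20/7)
-102*(-57 + 9/36) - h(222) = -102*(-57 + 9/36) - 1*20/7 = -102*(-57 + 9*(1/36)) - 20/7 = -102*(-57 + 1/4) - 20/7 = -102*(-227/4) - 20/7 = 11577/2 - 20/7 = 80999/14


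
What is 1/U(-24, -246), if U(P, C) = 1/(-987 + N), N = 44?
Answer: -943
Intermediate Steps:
U(P, C) = -1/943 (U(P, C) = 1/(-987 + 44) = 1/(-943) = -1/943)
1/U(-24, -246) = 1/(-1/943) = -943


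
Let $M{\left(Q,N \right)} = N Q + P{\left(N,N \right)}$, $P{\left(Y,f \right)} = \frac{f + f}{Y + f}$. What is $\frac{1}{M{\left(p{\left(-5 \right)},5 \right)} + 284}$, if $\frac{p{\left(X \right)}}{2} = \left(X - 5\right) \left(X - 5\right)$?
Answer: $\frac{1}{1285} \approx 0.00077821$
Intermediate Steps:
$P{\left(Y,f \right)} = \frac{2 f}{Y + f}$
$p{\left(X \right)} = 2 \left(-5 + X\right)^{2}$ ($p{\left(X \right)} = 2 \left(X - 5\right) \left(X - 5\right) = 2 \left(-5 + X\right) \left(-5 + X\right) = 2 \left(-5 + X\right)^{2}$)
$M{\left(Q,N \right)} = 1 + N Q$ ($M{\left(Q,N \right)} = N Q + \frac{2 N}{N + N} = N Q + \frac{2 N}{2 N} = N Q + 2 N \frac{1}{2 N} = N Q + 1 = 1 + N Q$)
$\frac{1}{M{\left(p{\left(-5 \right)},5 \right)} + 284} = \frac{1}{\left(1 + 5 \cdot 2 \left(-5 - 5\right)^{2}\right) + 284} = \frac{1}{\left(1 + 5 \cdot 2 \left(-10\right)^{2}\right) + 284} = \frac{1}{\left(1 + 5 \cdot 2 \cdot 100\right) + 284} = \frac{1}{\left(1 + 5 \cdot 200\right) + 284} = \frac{1}{\left(1 + 1000\right) + 284} = \frac{1}{1001 + 284} = \frac{1}{1285}$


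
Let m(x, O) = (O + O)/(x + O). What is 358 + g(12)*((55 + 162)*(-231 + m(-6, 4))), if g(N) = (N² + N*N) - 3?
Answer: -14533217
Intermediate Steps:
m(x, O) = 2*O/(O + x) (m(x, O) = (2*O)/(O + x) = 2*O/(O + x))
g(N) = -3 + 2*N² (g(N) = (N² + N²) - 3 = 2*N² - 3 = -3 + 2*N²)
358 + g(12)*((55 + 162)*(-231 + m(-6, 4))) = 358 + (-3 + 2*12²)*((55 + 162)*(-231 + 2*4/(4 - 6))) = 358 + (-3 + 2*144)*(217*(-231 + 2*4/(-2))) = 358 + (-3 + 288)*(217*(-231 + 2*4*(-½))) = 358 + 285*(217*(-231 - 4)) = 358 + 285*(217*(-235)) = 358 + 285*(-50995) = 358 - 14533575 = -14533217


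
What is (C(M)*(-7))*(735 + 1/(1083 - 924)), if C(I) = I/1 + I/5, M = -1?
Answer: 1636124/265 ≈ 6174.1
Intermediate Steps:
C(I) = 6*I/5 (C(I) = I*1 + I*(⅕) = I + I/5 = 6*I/5)
(C(M)*(-7))*(735 + 1/(1083 - 924)) = (((6/5)*(-1))*(-7))*(735 + 1/(1083 - 924)) = (-6/5*(-7))*(735 + 1/159) = 42*(735 + 1/159)/5 = (42/5)*(116866/159) = 1636124/265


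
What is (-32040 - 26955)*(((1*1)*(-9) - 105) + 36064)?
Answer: -2120870250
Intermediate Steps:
(-32040 - 26955)*(((1*1)*(-9) - 105) + 36064) = -58995*((1*(-9) - 105) + 36064) = -58995*((-9 - 105) + 36064) = -58995*(-114 + 36064) = -58995*35950 = -2120870250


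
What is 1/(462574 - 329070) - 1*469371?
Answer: -62662905983/133504 ≈ -4.6937e+5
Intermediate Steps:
1/(462574 - 329070) - 1*469371 = 1/133504 - 469371 = -62662905983/133504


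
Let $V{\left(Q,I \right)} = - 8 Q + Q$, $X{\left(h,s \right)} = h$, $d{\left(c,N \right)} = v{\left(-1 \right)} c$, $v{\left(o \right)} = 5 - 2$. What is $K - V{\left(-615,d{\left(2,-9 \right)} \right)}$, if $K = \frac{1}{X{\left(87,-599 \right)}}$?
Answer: $- \frac{374534}{87} \approx -4305.0$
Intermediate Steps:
$v{\left(o \right)} = 3$
$d{\left(c,N \right)} = 3 c$
$K = \frac{1}{87} \approx 0.011494$
$V{\left(Q,I \right)} = - 7 Q$
$K - V{\left(-615,d{\left(2,-9 \right)} \right)} = \frac{1}{87} - \left(-7\right) \left(-615\right) = \frac{1}{87} - 4305 = - \frac{374534}{87}$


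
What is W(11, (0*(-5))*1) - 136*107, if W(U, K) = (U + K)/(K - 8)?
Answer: -116427/8 ≈ -14553.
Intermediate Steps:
W(U, K) = (K + U)/(-8 + K)
W(11, (0*(-5))*1) - 136*107 = ((0*(-5))*1 + 11)/(-8 + (0*(-5))*1) - 136*107 = (0*1 + 11)/(-8 + 0*1) - 14552 = (0 + 11)/(-8 + 0) - 14552 = 11/(-8) - 14552 = -1/8*11 - 14552 = -11/8 - 14552 = -116427/8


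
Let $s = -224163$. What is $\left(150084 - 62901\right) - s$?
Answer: $311346$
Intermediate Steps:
$\left(150084 - 62901\right) - s = \left(150084 - 62901\right) - -224163 = 87183 + 224163 = 311346$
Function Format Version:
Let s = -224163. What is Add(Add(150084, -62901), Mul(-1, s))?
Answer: 311346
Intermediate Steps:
Add(Add(150084, -62901), Mul(-1, s)) = Add(Add(150084, -62901), Mul(-1, -224163)) = Add(87183, 224163) = 311346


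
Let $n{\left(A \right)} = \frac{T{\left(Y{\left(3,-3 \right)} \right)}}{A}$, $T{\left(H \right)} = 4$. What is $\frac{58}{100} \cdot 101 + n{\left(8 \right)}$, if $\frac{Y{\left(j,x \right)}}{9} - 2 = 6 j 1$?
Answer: $\frac{1477}{25} \approx 59.08$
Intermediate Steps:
$Y{\left(j,x \right)} = 18 + 54 j$ ($Y{\left(j,x \right)} = 18 + 9 \cdot 6 j 1 = 18 + 9 \cdot 6 j = 18 + 54 j$)
$n{\left(A \right)} = \frac{4}{A}$
$\frac{58}{100} \cdot 101 + n{\left(8 \right)} = \frac{58}{100} \cdot 101 + \frac{4}{8} = 58 \cdot \frac{1}{100} \cdot 101 + 4 \cdot \frac{1}{8} = \frac{29}{50} \cdot 101 + \frac{1}{2} = \frac{2929}{50} + \frac{1}{2} = \frac{1477}{25}$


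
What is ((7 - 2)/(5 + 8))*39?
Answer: 15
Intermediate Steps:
((7 - 2)/(5 + 8))*39 = (5/13)*39 = 15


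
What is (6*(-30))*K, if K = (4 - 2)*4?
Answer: -1440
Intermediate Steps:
K = 8 (K = 2*4 = 8)
(6*(-30))*K = (6*(-30))*8 = -180*8 = -1440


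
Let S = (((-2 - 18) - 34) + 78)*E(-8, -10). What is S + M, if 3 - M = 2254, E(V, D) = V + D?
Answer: -2683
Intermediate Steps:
E(V, D) = D + V
M = -2251 (M = 3 - 1*2254 = 3 - 2254 = -2251)
S = -432 (S = (((-2 - 18) - 34) + 78)*(-10 - 8) = ((-20 - 34) + 78)*(-18) = (-54 + 78)*(-18) = 24*(-18) = -432)
S + M = -432 - 2251 = -2683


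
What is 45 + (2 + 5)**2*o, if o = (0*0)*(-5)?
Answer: 45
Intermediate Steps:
o = 0 (o = 0*(-5) = 0)
45 + (2 + 5)**2*o = 45 + (2 + 5)**2*0 = 45 + 7**2*0 = 45 + 49*0 = 45 + 0 = 45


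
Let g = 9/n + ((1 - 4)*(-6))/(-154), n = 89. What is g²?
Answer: 11664/46963609 ≈ 0.00024836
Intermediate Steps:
g = -108/6853 (g = 9/89 + ((1 - 4)*(-6))/(-154) = 9*(1/89) - 3*(-6)*(-1/154) = 9/89 + 18*(-1/154) = 9/89 - 9/77 = -108/6853 ≈ -0.015760)
g² = (-108/6853)² = 11664/46963609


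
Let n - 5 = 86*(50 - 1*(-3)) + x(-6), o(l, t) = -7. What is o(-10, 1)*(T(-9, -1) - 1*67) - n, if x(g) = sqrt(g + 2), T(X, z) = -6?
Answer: -4052 - 2*I ≈ -4052.0 - 2.0*I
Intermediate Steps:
x(g) = sqrt(2 + g)
n = 4563 + 2*I (n = 5 + (86*(50 - 1*(-3)) + sqrt(2 - 6)) = 5 + (86*(50 + 3) + sqrt(-4)) = 5 + (86*53 + 2*I) = 5 + (4558 + 2*I) = 4563 + 2*I ≈ 4563.0 + 2.0*I)
o(-10, 1)*(T(-9, -1) - 1*67) - n = -7*(-6 - 1*67) - (4563 + 2*I) = -7*(-6 - 67) + (-4563 - 2*I) = -7*(-73) + (-4563 - 2*I) = 511 + (-4563 - 2*I) = -4052 - 2*I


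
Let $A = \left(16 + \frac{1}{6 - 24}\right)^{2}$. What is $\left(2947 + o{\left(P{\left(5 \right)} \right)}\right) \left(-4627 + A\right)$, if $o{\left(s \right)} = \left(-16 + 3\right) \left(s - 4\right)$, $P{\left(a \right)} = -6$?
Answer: $- \frac{4359428983}{324} \approx -1.3455 \cdot 10^{7}$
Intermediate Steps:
$o{\left(s \right)} = 52 - 13 s$ ($o{\left(s \right)} = - 13 \left(-4 + s\right) = 52 - 13 s$)
$A = \frac{82369}{324}$ ($A = \left(16 + \frac{1}{-18}\right)^{2} = \left(16 - \frac{1}{18}\right)^{2} = \left(\frac{287}{18}\right)^{2} = \frac{82369}{324} \approx 254.23$)
$\left(2947 + o{\left(P{\left(5 \right)} \right)}\right) \left(-4627 + A\right) = \left(2947 + \left(52 - -78\right)\right) \left(-4627 + \frac{82369}{324}\right) = \left(2947 + \left(52 + 78\right)\right) \left(- \frac{1416779}{324}\right) = \left(2947 + 130\right) \left(- \frac{1416779}{324}\right) = 3077 \left(- \frac{1416779}{324}\right) = - \frac{4359428983}{324}$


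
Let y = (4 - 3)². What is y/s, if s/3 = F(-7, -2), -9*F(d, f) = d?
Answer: 3/7 ≈ 0.42857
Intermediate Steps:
F(d, f) = -d/9
s = 7/3 (s = 3*(-⅑*(-7)) = 3*(7/9) = 7/3 ≈ 2.3333)
y = 1 (y = 1² = 1)
y/s = 1/(7/3) = 1*(3/7) = 3/7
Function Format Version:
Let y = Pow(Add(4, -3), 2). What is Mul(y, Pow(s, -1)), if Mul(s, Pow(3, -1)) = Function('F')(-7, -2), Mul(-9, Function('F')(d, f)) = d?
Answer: Rational(3, 7) ≈ 0.42857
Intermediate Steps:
Function('F')(d, f) = Mul(Rational(-1, 9), d)
s = Rational(7, 3) (s = Mul(3, Mul(Rational(-1, 9), -7)) = Mul(3, Rational(7, 9)) = Rational(7, 3) ≈ 2.3333)
y = 1 (y = Pow(1, 2) = 1)
Mul(y, Pow(s, -1)) = Mul(1, Pow(Rational(7, 3), -1)) = Mul(1, Rational(3, 7)) = Rational(3, 7)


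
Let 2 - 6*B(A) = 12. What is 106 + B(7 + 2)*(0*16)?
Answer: 106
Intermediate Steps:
B(A) = -5/3 (B(A) = ⅓ - ⅙*12 = ⅓ - 2 = -5/3)
106 + B(7 + 2)*(0*16) = 106 - 0*16 = 106 - 5/3*0 = 106 + 0 = 106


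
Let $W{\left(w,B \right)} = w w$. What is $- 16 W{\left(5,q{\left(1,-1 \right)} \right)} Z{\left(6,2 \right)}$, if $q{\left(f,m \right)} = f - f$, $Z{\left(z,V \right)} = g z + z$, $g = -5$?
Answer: $9600$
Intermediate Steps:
$Z{\left(z,V \right)} = - 4 z$ ($Z{\left(z,V \right)} = - 5 z + z = - 4 z$)
$q{\left(f,m \right)} = 0$
$W{\left(w,B \right)} = w^{2}$
$- 16 W{\left(5,q{\left(1,-1 \right)} \right)} Z{\left(6,2 \right)} = - 16 \cdot 5^{2} \left(\left(-4\right) 6\right) = \left(-16\right) 25 \left(-24\right) = \left(-400\right) \left(-24\right) = 9600$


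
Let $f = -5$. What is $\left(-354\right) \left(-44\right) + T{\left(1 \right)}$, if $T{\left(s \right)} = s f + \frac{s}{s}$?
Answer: $15572$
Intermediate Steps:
$T{\left(s \right)} = 1 - 5 s$ ($T{\left(s \right)} = s \left(-5\right) + \frac{s}{s} = - 5 s + 1 = 1 - 5 s$)
$\left(-354\right) \left(-44\right) + T{\left(1 \right)} = \left(-354\right) \left(-44\right) + \left(1 - 5\right) = 15576 + \left(1 - 5\right) = 15576 - 4 = 15572$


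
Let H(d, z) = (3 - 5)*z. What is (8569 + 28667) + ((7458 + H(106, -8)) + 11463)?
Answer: 56173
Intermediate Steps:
H(d, z) = -2*z
(8569 + 28667) + ((7458 + H(106, -8)) + 11463) = (8569 + 28667) + ((7458 - 2*(-8)) + 11463) = 37236 + ((7458 + 16) + 11463) = 37236 + (7474 + 11463) = 37236 + 18937 = 56173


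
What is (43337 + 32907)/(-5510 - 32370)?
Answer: -19061/9470 ≈ -2.0128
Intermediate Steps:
(43337 + 32907)/(-5510 - 32370) = 76244/(-37880) = 76244*(-1/37880) = -19061/9470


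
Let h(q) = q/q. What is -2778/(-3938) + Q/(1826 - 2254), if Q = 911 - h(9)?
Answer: -598649/421366 ≈ -1.4207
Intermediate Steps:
h(q) = 1
Q = 910 (Q = 911 - 1*1 = 911 - 1 = 910)
-2778/(-3938) + Q/(1826 - 2254) = -2778/(-3938) + 910/(1826 - 2254) = -2778*(-1/3938) + 910/(-428) = 1389/1969 + 910*(-1/428) = 1389/1969 - 455/214 = -598649/421366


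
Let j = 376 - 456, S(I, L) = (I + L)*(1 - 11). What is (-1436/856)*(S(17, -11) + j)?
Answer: 25130/107 ≈ 234.86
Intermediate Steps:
S(I, L) = -10*I - 10*L (S(I, L) = (I + L)*(-10) = -10*I - 10*L)
j = -80
(-1436/856)*(S(17, -11) + j) = (-1436/856)*((-10*17 - 10*(-11)) - 80) = (-1436*1/856)*((-170 + 110) - 80) = -359*(-60 - 80)/214 = -359/214*(-140) = 25130/107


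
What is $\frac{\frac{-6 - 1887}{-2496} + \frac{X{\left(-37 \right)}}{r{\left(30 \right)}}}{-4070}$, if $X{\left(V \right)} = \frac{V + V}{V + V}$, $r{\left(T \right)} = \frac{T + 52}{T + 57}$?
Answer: $- \frac{62063}{138835840} \approx -0.00044702$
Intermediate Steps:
$r{\left(T \right)} = \frac{52 + T}{57 + T}$
$X{\left(V \right)} = 1$ ($X{\left(V \right)} = \frac{2 V}{2 V} = 2 V \frac{1}{2 V} = 1$)
$\frac{\frac{-6 - 1887}{-2496} + \frac{X{\left(-37 \right)}}{r{\left(30 \right)}}}{-4070} = \frac{\frac{-6 - 1887}{-2496} + 1 \frac{1}{\frac{1}{57 + 30} \left(52 + 30\right)}}{-4070} = \left(\left(-1893\right) \left(- \frac{1}{2496}\right) + 1 \frac{1}{\frac{1}{87} \cdot 82}\right) \left(- \frac{1}{4070}\right) = \left(\frac{631}{832} + 1 \frac{1}{\frac{1}{87} \cdot 82}\right) \left(- \frac{1}{4070}\right) = \left(\frac{631}{832} + 1 \frac{1}{\frac{82}{87}}\right) \left(- \frac{1}{4070}\right) = \left(\frac{631}{832} + 1 \cdot \frac{87}{82}\right) \left(- \frac{1}{4070}\right) = \left(\frac{631}{832} + \frac{87}{82}\right) \left(- \frac{1}{4070}\right) = \frac{62063}{34112} \left(- \frac{1}{4070}\right) = - \frac{62063}{138835840}$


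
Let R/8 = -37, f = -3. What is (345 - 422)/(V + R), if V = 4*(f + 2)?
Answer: 77/300 ≈ 0.25667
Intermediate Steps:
R = -296 (R = 8*(-37) = -296)
V = -4 (V = 4*(-3 + 2) = 4*(-1) = -4)
(345 - 422)/(V + R) = (345 - 422)/(-4 - 296) = -77/(-300) = -77*(-1/300) = 77/300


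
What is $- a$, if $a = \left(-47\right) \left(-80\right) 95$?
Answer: $-357200$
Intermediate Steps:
$a = 357200$ ($a = 3760 \cdot 95 = 357200$)
$- a = \left(-1\right) 357200 = -357200$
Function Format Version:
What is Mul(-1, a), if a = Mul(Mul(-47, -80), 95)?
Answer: -357200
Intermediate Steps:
a = 357200 (a = Mul(3760, 95) = 357200)
Mul(-1, a) = Mul(-1, 357200) = -357200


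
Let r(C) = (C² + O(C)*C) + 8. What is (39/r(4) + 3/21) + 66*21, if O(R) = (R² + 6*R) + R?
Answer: 1940873/1400 ≈ 1386.3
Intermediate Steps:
O(R) = R² + 7*R
r(C) = 8 + C² + C²*(7 + C) (r(C) = (C² + (C*(7 + C))*C) + 8 = (C² + C²*(7 + C)) + 8 = 8 + C² + C²*(7 + C))
(39/r(4) + 3/21) + 66*21 = (39/(8 + 4³ + 8*4²) + 3/21) + 66*21 = (39/(8 + 64 + 8*16) + 3*(1/21)) + 1386 = (39/(8 + 64 + 128) + ⅐) + 1386 = (39/200 + ⅐) + 1386 = 473/1400 + 1386 = 1940873/1400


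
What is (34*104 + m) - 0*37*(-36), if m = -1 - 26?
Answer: 3509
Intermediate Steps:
m = -27
(34*104 + m) - 0*37*(-36) = (34*104 - 27) - 0*37*(-36) = (3536 - 27) - 0*(-36) = 3509 - 1*0 = 3509 + 0 = 3509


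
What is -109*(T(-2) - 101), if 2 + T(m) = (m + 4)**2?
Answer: 10791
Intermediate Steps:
T(m) = -2 + (4 + m)**2 (T(m) = -2 + (m + 4)**2 = -2 + (4 + m)**2)
-109*(T(-2) - 101) = -109*((-2 + (4 - 2)**2) - 101) = -109*((-2 + 2**2) - 101) = -109*((-2 + 4) - 101) = -109*(2 - 101) = -109*(-99) = -1*(-10791) = 10791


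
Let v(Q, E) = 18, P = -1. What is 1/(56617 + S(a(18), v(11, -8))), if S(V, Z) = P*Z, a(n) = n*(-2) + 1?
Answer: 1/56599 ≈ 1.7668e-5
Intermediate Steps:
a(n) = 1 - 2*n (a(n) = -2*n + 1 = 1 - 2*n)
S(V, Z) = -Z
1/(56617 + S(a(18), v(11, -8))) = 1/(56617 - 1*18) = 1/(56617 - 18) = 1/56599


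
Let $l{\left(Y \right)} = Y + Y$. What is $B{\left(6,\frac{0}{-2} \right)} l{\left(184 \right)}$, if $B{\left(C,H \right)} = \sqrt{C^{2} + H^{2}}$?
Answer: $2208$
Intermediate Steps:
$l{\left(Y \right)} = 2 Y$
$B{\left(6,\frac{0}{-2} \right)} l{\left(184 \right)} = \sqrt{6^{2} + \left(\frac{0}{-2}\right)^{2}} \cdot 2 \cdot 184 = \sqrt{36 + \left(0 \left(- \frac{1}{2}\right)\right)^{2}} \cdot 368 = \sqrt{36 + 0^{2}} \cdot 368 = \sqrt{36 + 0} \cdot 368 = \sqrt{36} \cdot 368 = 6 \cdot 368 = 2208$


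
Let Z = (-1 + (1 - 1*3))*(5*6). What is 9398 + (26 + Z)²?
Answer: 13494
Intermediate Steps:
Z = -90 (Z = (-1 + (1 - 3))*30 = (-1 - 2)*30 = -3*30 = -90)
9398 + (26 + Z)² = 9398 + (26 - 90)² = 9398 + (-64)² = 9398 + 4096 = 13494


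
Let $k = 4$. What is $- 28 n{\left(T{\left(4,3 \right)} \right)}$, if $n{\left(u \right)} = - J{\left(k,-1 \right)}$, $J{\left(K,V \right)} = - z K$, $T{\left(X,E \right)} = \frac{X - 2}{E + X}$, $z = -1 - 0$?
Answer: $112$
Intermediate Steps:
$z = -1$ ($z = -1 + 0 = -1$)
$T{\left(X,E \right)} = \frac{-2 + X}{E + X}$
$J{\left(K,V \right)} = K$ ($J{\left(K,V \right)} = \left(-1\right) \left(-1\right) K = 1 K = K$)
$n{\left(u \right)} = -4$ ($n{\left(u \right)} = \left(-1\right) 4 = -4$)
$- 28 n{\left(T{\left(4,3 \right)} \right)} = \left(-28\right) \left(-4\right) = 112$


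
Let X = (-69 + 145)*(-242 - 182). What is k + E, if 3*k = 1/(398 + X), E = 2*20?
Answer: 3819119/95478 ≈ 40.000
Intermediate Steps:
E = 40
X = -32224 (X = 76*(-424) = -32224)
k = -1/95478 (k = 1/(3*(398 - 32224)) = (1/3)/(-31826) = (1/3)*(-1/31826) = -1/95478 ≈ -1.0474e-5)
k + E = -1/95478 + 40 = 3819119/95478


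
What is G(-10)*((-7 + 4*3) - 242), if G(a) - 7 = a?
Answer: 711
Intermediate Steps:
G(a) = 7 + a
G(-10)*((-7 + 4*3) - 242) = (7 - 10)*((-7 + 4*3) - 242) = -3*((-7 + 12) - 242) = -3*(5 - 242) = -3*(-237) = 711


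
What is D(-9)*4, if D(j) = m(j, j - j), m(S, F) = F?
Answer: 0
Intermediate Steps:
D(j) = 0 (D(j) = j - j = 0)
D(-9)*4 = 0*4 = 0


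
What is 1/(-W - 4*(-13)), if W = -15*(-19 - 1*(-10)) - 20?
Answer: -1/63 ≈ -0.015873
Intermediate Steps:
W = 115 (W = -15*(-19 + 10) - 20 = -15*(-9) - 20 = 135 - 20 = 115)
1/(-W - 4*(-13)) = 1/(-1*115 - 4*(-13)) = 1/(-115 + 52) = 1/(-63) = -1/63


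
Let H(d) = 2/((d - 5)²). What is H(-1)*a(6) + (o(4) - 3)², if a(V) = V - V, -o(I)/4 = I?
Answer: 361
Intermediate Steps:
o(I) = -4*I
H(d) = 2/(-5 + d)² (H(d) = 2/((-5 + d)²) = 2/(-5 + d)²)
a(V) = 0
H(-1)*a(6) + (o(4) - 3)² = (2/(-5 - 1)²)*0 + (-4*4 - 3)² = (2/(-6)²)*0 + (-16 - 3)² = (2*(1/36))*0 + (-19)² = (1/18)*0 + 361 = 0 + 361 = 361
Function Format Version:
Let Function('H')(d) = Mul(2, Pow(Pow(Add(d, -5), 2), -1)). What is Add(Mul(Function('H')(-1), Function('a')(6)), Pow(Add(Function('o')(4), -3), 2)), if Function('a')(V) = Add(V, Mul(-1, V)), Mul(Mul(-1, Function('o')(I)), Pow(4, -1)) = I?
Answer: 361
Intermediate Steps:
Function('o')(I) = Mul(-4, I)
Function('H')(d) = Mul(2, Pow(Add(-5, d), -2)) (Function('H')(d) = Mul(2, Pow(Pow(Add(-5, d), 2), -1)) = Mul(2, Pow(Add(-5, d), -2)))
Function('a')(V) = 0
Add(Mul(Function('H')(-1), Function('a')(6)), Pow(Add(Function('o')(4), -3), 2)) = Add(Mul(Mul(2, Pow(Add(-5, -1), -2)), 0), Pow(Add(Mul(-4, 4), -3), 2)) = Add(Mul(Mul(2, Pow(-6, -2)), 0), Pow(Add(-16, -3), 2)) = Add(Mul(Mul(2, Rational(1, 36)), 0), Pow(-19, 2)) = Add(Mul(Rational(1, 18), 0), 361) = Add(0, 361) = 361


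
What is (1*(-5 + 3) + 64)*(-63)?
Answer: -3906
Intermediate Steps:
(1*(-5 + 3) + 64)*(-63) = (1*(-2) + 64)*(-63) = (-2 + 64)*(-63) = 62*(-63) = -3906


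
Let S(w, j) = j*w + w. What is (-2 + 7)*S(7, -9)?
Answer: -280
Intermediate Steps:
S(w, j) = w + j*w
(-2 + 7)*S(7, -9) = (-2 + 7)*(7*(1 - 9)) = 5*(7*(-8)) = 5*(-56) = -280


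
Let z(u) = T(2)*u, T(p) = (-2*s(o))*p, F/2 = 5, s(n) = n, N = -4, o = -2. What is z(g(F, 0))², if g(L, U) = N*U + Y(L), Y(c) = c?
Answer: 6400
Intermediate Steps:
F = 10 (F = 2*5 = 10)
g(L, U) = L - 4*U (g(L, U) = -4*U + L = L - 4*U)
T(p) = 4*p (T(p) = (-2*(-2))*p = 4*p)
z(u) = 8*u (z(u) = (4*2)*u = 8*u)
z(g(F, 0))² = (8*(10 - 4*0))² = (8*(10 + 0))² = (8*10)² = 80² = 6400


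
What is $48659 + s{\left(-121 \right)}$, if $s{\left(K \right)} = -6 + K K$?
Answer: $63294$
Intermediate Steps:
$s{\left(K \right)} = -6 + K^{2}$
$48659 + s{\left(-121 \right)} = 48659 - \left(6 - \left(-121\right)^{2}\right) = 48659 + \left(-6 + 14641\right) = 48659 + 14635 = 63294$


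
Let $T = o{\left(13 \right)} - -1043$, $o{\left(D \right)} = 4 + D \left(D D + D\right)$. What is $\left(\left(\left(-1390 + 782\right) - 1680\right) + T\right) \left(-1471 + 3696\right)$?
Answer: $2503125$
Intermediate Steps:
$o{\left(D \right)} = 4 + D \left(D + D^{2}\right)$ ($o{\left(D \right)} = 4 + D \left(D^{2} + D\right) = 4 + D \left(D + D^{2}\right)$)
$T = 3413$ ($T = \left(4 + 13^{2} + 13^{3}\right) - -1043 = \left(4 + 169 + 2197\right) + 1043 = 2370 + 1043 = 3413$)
$\left(\left(\left(-1390 + 782\right) - 1680\right) + T\right) \left(-1471 + 3696\right) = \left(\left(\left(-1390 + 782\right) - 1680\right) + 3413\right) \left(-1471 + 3696\right) = \left(\left(-608 - 1680\right) + 3413\right) 2225 = \left(-2288 + 3413\right) 2225 = 1125 \cdot 2225 = 2503125$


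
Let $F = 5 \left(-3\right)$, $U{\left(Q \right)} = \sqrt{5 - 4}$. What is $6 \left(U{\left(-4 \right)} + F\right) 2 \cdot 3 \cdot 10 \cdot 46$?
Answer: $-231840$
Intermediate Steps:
$U{\left(Q \right)} = 1$ ($U{\left(Q \right)} = \sqrt{1} = 1$)
$F = -15$
$6 \left(U{\left(-4 \right)} + F\right) 2 \cdot 3 \cdot 10 \cdot 46 = 6 \left(1 - 15\right) 2 \cdot 3 \cdot 10 \cdot 46 = 6 \left(\left(-14\right) 2\right) 3 \cdot 10 \cdot 46 = 6 \left(-28\right) 3 \cdot 10 \cdot 46 = \left(-168\right) 3 \cdot 10 \cdot 46 = \left(-504\right) 10 \cdot 46 = \left(-5040\right) 46 = -231840$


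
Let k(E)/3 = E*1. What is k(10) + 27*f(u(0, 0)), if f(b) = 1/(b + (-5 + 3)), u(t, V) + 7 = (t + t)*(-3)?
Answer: 27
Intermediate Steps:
u(t, V) = -7 - 6*t (u(t, V) = -7 + (t + t)*(-3) = -7 + (2*t)*(-3) = -7 - 6*t)
f(b) = 1/(-2 + b) (f(b) = 1/(b - 2) = 1/(-2 + b))
k(E) = 3*E (k(E) = 3*(E*1) = 3*E)
k(10) + 27*f(u(0, 0)) = 3*10 + 27/(-2 + (-7 - 6*0)) = 30 + 27/(-2 + (-7 + 0)) = 30 + 27/(-2 - 7) = 30 + 27/(-9) = 30 + 27*(-⅑) = 30 - 3 = 27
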